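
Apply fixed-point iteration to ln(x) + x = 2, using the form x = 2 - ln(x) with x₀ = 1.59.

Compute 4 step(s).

Equation: ln(x) + x = 2
Fixed-point form: x = 2 - ln(x)
x₀ = 1.59

x_1 = g(1.590000) = 1.536266
x_2 = g(1.536266) = 1.570645
x_3 = g(1.570645) = 1.548514
x_4 = g(1.548514) = 1.562705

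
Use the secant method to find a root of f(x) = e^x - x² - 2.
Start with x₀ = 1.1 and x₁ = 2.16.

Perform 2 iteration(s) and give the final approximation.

f(x) = e^x - x² - 2
x₀ = 1.1, x₁ = 2.16

Secant formula: x_{n+1} = x_n - f(x_n)(x_n - x_{n-1})/(f(x_n) - f(x_{n-1}))

Iteration 1:
  f(1.100000) = -0.205834
  f(2.160000) = 2.005538
  x_2 = 2.160000 - 2.005538×(2.160000 - 1.100000)/(2.005538 - (-0.205834))
       = 1.198665
Iteration 2:
  f(2.160000) = 2.005538
  f(1.198665) = -0.121111
  x_3 = 1.198665 - (-0.121111)×(1.198665 - 2.160000)/(-0.121111 - 2.005538)
       = 1.253412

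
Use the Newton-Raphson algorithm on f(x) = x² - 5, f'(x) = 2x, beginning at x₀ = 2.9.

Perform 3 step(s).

f(x) = x² - 5
f'(x) = 2x
x₀ = 2.9

Newton-Raphson formula: x_{n+1} = x_n - f(x_n)/f'(x_n)

Iteration 1:
  f(2.900000) = 3.410000
  f'(2.900000) = 5.800000
  x_1 = 2.900000 - 3.410000/5.800000 = 2.312069
Iteration 2:
  f(2.312069) = 0.345663
  f'(2.312069) = 4.624138
  x_2 = 2.312069 - 0.345663/4.624138 = 2.237317
Iteration 3:
  f(2.237317) = 0.005588
  f'(2.237317) = 4.474634
  x_3 = 2.237317 - 0.005588/4.474634 = 2.236068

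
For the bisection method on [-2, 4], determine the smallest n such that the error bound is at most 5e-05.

We need (b-a)/2^n ≤ 5e-05
(4 - (-2))/2^n ≤ 5e-05
6/2^n ≤ 5e-05
2^n ≥ 120000
n ≥ log₂(120000) = 16.87
n ≥ 17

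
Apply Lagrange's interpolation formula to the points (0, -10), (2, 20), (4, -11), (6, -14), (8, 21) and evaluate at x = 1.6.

Lagrange interpolation formula:
P(x) = Σ yᵢ × Lᵢ(x)
where Lᵢ(x) = Π_{j≠i} (x - xⱼ)/(xᵢ - xⱼ)

L_0(1.6) = (1.6 - 2)/(0 - 2) × (1.6 - 4)/(0 - 4) × (1.6 - 6)/(0 - 6) × (1.6 - 8)/(0 - 8) = 0.070400
L_1(1.6) = (1.6 - 0)/(2 - 0) × (1.6 - 4)/(2 - 4) × (1.6 - 6)/(2 - 6) × (1.6 - 8)/(2 - 8) = 1.126400
L_2(1.6) = (1.6 - 0)/(4 - 0) × (1.6 - 2)/(4 - 2) × (1.6 - 6)/(4 - 6) × (1.6 - 8)/(4 - 8) = -0.281600
L_3(1.6) = (1.6 - 0)/(6 - 0) × (1.6 - 2)/(6 - 2) × (1.6 - 4)/(6 - 4) × (1.6 - 8)/(6 - 8) = 0.102400
L_4(1.6) = (1.6 - 0)/(8 - 0) × (1.6 - 2)/(8 - 2) × (1.6 - 4)/(8 - 4) × (1.6 - 6)/(8 - 6) = -0.017600

P(1.6) = (-10)×L_0(1.6) + 20×L_1(1.6) + (-11)×L_2(1.6) + (-14)×L_3(1.6) + 21×L_4(1.6)
P(1.6) = 23.118400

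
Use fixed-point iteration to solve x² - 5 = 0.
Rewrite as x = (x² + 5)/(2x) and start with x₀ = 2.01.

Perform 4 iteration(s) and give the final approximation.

Equation: x² - 5 = 0
Fixed-point form: x = (x² + 5)/(2x)
x₀ = 2.01

x_1 = g(2.010000) = 2.248781
x_2 = g(2.248781) = 2.236104
x_3 = g(2.236104) = 2.236068
x_4 = g(2.236068) = 2.236068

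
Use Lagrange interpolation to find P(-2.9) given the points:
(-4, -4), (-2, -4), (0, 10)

Lagrange interpolation formula:
P(x) = Σ yᵢ × Lᵢ(x)
where Lᵢ(x) = Π_{j≠i} (x - xⱼ)/(xᵢ - xⱼ)

L_0(-2.9) = (-2.9 - (-2))/(-4 - (-2)) × (-2.9 - 0)/(-4 - 0) = 0.326250
L_1(-2.9) = (-2.9 - (-4))/(-2 - (-4)) × (-2.9 - 0)/(-2 - 0) = 0.797500
L_2(-2.9) = (-2.9 - (-4))/(0 - (-4)) × (-2.9 - (-2))/(0 - (-2)) = -0.123750

P(-2.9) = (-4)×L_0(-2.9) + (-4)×L_1(-2.9) + 10×L_2(-2.9)
P(-2.9) = -5.732500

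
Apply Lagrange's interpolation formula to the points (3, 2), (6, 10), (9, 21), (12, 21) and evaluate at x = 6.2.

Lagrange interpolation formula:
P(x) = Σ yᵢ × Lᵢ(x)
where Lᵢ(x) = Π_{j≠i} (x - xⱼ)/(xᵢ - xⱼ)

L_0(6.2) = (6.2 - 6)/(3 - 6) × (6.2 - 9)/(3 - 9) × (6.2 - 12)/(3 - 12) = -0.020049
L_1(6.2) = (6.2 - 3)/(6 - 3) × (6.2 - 9)/(6 - 9) × (6.2 - 12)/(6 - 12) = 0.962370
L_2(6.2) = (6.2 - 3)/(9 - 3) × (6.2 - 6)/(9 - 6) × (6.2 - 12)/(9 - 12) = 0.068741
L_3(6.2) = (6.2 - 3)/(12 - 3) × (6.2 - 6)/(12 - 6) × (6.2 - 9)/(12 - 9) = -0.011062

P(6.2) = 2×L_0(6.2) + 10×L_1(6.2) + 21×L_2(6.2) + 21×L_3(6.2)
P(6.2) = 10.794864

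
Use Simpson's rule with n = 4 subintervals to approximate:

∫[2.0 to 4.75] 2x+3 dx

f(x) = 2x+3
a = 2.0, b = 4.75, n = 4
h = (b - a)/n = 0.687500

Simpson's rule: (h/3)[f(x₀) + 4f(x₁) + 2f(x₂) + ... + f(xₙ)]

x_0 = 2.0000, f(x_0) = 7.000000, coefficient = 1
x_1 = 2.6875, f(x_1) = 8.375000, coefficient = 4
x_2 = 3.3750, f(x_2) = 9.750000, coefficient = 2
x_3 = 4.0625, f(x_3) = 11.125000, coefficient = 4
x_4 = 4.7500, f(x_4) = 12.500000, coefficient = 1

I ≈ (0.687500/3) × 117.000000 = 26.812500
Exact value: 26.812500
Error: 0.000000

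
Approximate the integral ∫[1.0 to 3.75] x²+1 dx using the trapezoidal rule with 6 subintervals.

f(x) = x²+1
a = 1.0, b = 3.75, n = 6
h = (b - a)/n = 0.458333

Trapezoidal rule: (h/2)[f(x₀) + 2f(x₁) + 2f(x₂) + ... + f(xₙ)]

x_0 = 1.0000, f(x_0) = 2.000000, coefficient = 1
x_1 = 1.4583, f(x_1) = 3.126736, coefficient = 2
x_2 = 1.9167, f(x_2) = 4.673611, coefficient = 2
x_3 = 2.3750, f(x_3) = 6.640625, coefficient = 2
x_4 = 2.8333, f(x_4) = 9.027778, coefficient = 2
x_5 = 3.2917, f(x_5) = 11.835069, coefficient = 2
x_6 = 3.7500, f(x_6) = 15.062500, coefficient = 1

I ≈ (0.458333/2) × 87.670139 = 20.091073
Exact value: 19.994792
Error: 0.096282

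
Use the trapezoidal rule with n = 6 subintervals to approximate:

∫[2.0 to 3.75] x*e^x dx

f(x) = x*e^x
a = 2.0, b = 3.75, n = 6
h = (b - a)/n = 0.291667

Trapezoidal rule: (h/2)[f(x₀) + 2f(x₁) + 2f(x₂) + ... + f(xₙ)]

x_0 = 2.0000, f(x_0) = 14.778112, coefficient = 1
x_1 = 2.2917, f(x_1) = 22.667814, coefficient = 2
x_2 = 2.5833, f(x_2) = 34.206439, coefficient = 2
x_3 = 2.8750, f(x_3) = 50.960594, coefficient = 2
x_4 = 3.1667, f(x_4) = 75.139484, coefficient = 2
x_5 = 3.4583, f(x_5) = 109.850474, coefficient = 2
x_6 = 3.7500, f(x_6) = 159.454058, coefficient = 1

I ≈ (0.291667/2) × 759.881779 = 110.816093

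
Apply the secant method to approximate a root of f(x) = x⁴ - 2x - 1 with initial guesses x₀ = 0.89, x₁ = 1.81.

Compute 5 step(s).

f(x) = x⁴ - 2x - 1
x₀ = 0.89, x₁ = 1.81

Secant formula: x_{n+1} = x_n - f(x_n)(x_n - x_{n-1})/(f(x_n) - f(x_{n-1}))

Iteration 1:
  f(0.890000) = -2.152578
  f(1.810000) = 6.112831
  x_2 = 1.810000 - 6.112831×(1.810000 - 0.890000)/(6.112831 - (-2.152578))
       = 1.129598
Iteration 2:
  f(1.810000) = 6.112831
  f(1.129598) = -1.631043
  x_3 = 1.129598 - (-1.631043)×(1.129598 - 1.810000)/(-1.631043 - 6.112831)
       = 1.272906
Iteration 3:
  f(1.129598) = -1.631043
  f(1.272906) = -0.920471
  x_4 = 1.272906 - (-0.920471)×(1.272906 - 1.129598)/(-0.920471 - (-1.631043))
       = 1.458548
Iteration 4:
  f(1.272906) = -0.920471
  f(1.458548) = 0.608572
  x_5 = 1.458548 - 0.608572×(1.458548 - 1.272906)/(0.608572 - (-0.920471))
       = 1.384661
Iteration 5:
  f(1.458548) = 0.608572
  f(1.384661) = -0.093337
  x_6 = 1.384661 - (-0.093337)×(1.384661 - 1.458548)/(-0.093337 - 0.608572)
       = 1.394486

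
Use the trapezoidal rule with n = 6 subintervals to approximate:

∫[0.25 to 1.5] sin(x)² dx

f(x) = sin(x)²
a = 0.25, b = 1.5, n = 6
h = (b - a)/n = 0.208333

Trapezoidal rule: (h/2)[f(x₀) + 2f(x₁) + 2f(x₂) + ... + f(xₙ)]

x_0 = 0.2500, f(x_0) = 0.061209, coefficient = 1
x_1 = 0.4583, f(x_1) = 0.195766, coefficient = 2
x_2 = 0.6667, f(x_2) = 0.382381, coefficient = 2
x_3 = 0.8750, f(x_3) = 0.589123, coefficient = 2
x_4 = 1.0833, f(x_4) = 0.780615, coefficient = 2
x_5 = 1.2917, f(x_5) = 0.924089, coefficient = 2
x_6 = 1.5000, f(x_6) = 0.994996, coefficient = 1

I ≈ (0.208333/2) × 6.800152 = 0.708349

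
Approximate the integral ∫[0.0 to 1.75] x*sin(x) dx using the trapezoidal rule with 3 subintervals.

f(x) = x*sin(x)
a = 0.0, b = 1.75, n = 3
h = (b - a)/n = 0.583333

Trapezoidal rule: (h/2)[f(x₀) + 2f(x₁) + 2f(x₂) + ... + f(xₙ)]

x_0 = 0.0000, f(x_0) = 0.000000, coefficient = 1
x_1 = 0.5833, f(x_1) = 0.321305, coefficient = 2
x_2 = 1.1667, f(x_2) = 1.072686, coefficient = 2
x_3 = 1.7500, f(x_3) = 1.721975, coefficient = 1

I ≈ (0.583333/2) × 4.509958 = 1.315404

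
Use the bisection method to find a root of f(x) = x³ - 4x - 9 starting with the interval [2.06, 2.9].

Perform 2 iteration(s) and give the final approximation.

f(x) = x³ - 4x - 9
Initial interval: [2.06, 2.9]

Iteration 1:
  c_1 = (2.060000 + 2.900000)/2 = 2.480000
  f(c_1) = f(2.480000) = -3.667008
  f(a) × f(c) ≥ 0, new interval: [2.480000, 2.900000]
Iteration 2:
  c_2 = (2.480000 + 2.900000)/2 = 2.690000
  f(c_2) = f(2.690000) = -0.294891
  f(a) × f(c) ≥ 0, new interval: [2.690000, 2.900000]

After 2 iteration(s), the approximation is c_2 = 2.690000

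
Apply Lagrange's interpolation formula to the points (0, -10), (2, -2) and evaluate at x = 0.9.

Lagrange interpolation formula:
P(x) = Σ yᵢ × Lᵢ(x)
where Lᵢ(x) = Π_{j≠i} (x - xⱼ)/(xᵢ - xⱼ)

L_0(0.9) = (0.9 - 2)/(0 - 2) = 0.550000
L_1(0.9) = (0.9 - 0)/(2 - 0) = 0.450000

P(0.9) = (-10)×L_0(0.9) + (-2)×L_1(0.9)
P(0.9) = -6.400000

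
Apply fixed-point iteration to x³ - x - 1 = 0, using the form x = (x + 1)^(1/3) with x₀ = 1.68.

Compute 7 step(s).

Equation: x³ - x - 1 = 0
Fixed-point form: x = (x + 1)^(1/3)
x₀ = 1.68

x_1 = g(1.680000) = 1.389030
x_2 = g(1.389030) = 1.336823
x_3 = g(1.336823) = 1.327013
x_4 = g(1.327013) = 1.325154
x_5 = g(1.325154) = 1.324801
x_6 = g(1.324801) = 1.324734
x_7 = g(1.324734) = 1.324721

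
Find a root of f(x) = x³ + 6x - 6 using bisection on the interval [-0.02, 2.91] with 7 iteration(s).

f(x) = x³ + 6x - 6
Initial interval: [-0.02, 2.91]

Iteration 1:
  c_1 = (-0.020000 + 2.910000)/2 = 1.445000
  f(c_1) = f(1.445000) = 5.687196
  f(a) × f(c) < 0, new interval: [-0.020000, 1.445000]
Iteration 2:
  c_2 = (-0.020000 + 1.445000)/2 = 0.712500
  f(c_2) = f(0.712500) = -1.363295
  f(a) × f(c) ≥ 0, new interval: [0.712500, 1.445000]
Iteration 3:
  c_3 = (0.712500 + 1.445000)/2 = 1.078750
  f(c_3) = f(1.078750) = 1.727843
  f(a) × f(c) < 0, new interval: [0.712500, 1.078750]
Iteration 4:
  c_4 = (0.712500 + 1.078750)/2 = 0.895625
  f(c_4) = f(0.895625) = 0.092170
  f(a) × f(c) < 0, new interval: [0.712500, 0.895625]
Iteration 5:
  c_5 = (0.712500 + 0.895625)/2 = 0.804063
  f(c_5) = f(0.804063) = -0.655785
  f(a) × f(c) ≥ 0, new interval: [0.804063, 0.895625]
Iteration 6:
  c_6 = (0.804063 + 0.895625)/2 = 0.849844
  f(c_6) = f(0.849844) = -0.287151
  f(a) × f(c) ≥ 0, new interval: [0.849844, 0.895625]
Iteration 7:
  c_7 = (0.849844 + 0.895625)/2 = 0.872734
  f(c_7) = f(0.872734) = -0.098862
  f(a) × f(c) ≥ 0, new interval: [0.872734, 0.895625]

After 7 iteration(s), the approximation is c_7 = 0.872734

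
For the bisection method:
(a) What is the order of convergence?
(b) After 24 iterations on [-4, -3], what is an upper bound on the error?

(a) Bisection has linear (order 1) convergence; the error is halved each step.

(b) Error bound = (b-a)/2^n = (-3 - (-4))/2^{24}
    = 1/2^{24}

(a) 1 (linear); (b) error ≤ 5.96e-08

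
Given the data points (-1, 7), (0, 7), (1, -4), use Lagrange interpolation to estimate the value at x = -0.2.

Lagrange interpolation formula:
P(x) = Σ yᵢ × Lᵢ(x)
where Lᵢ(x) = Π_{j≠i} (x - xⱼ)/(xᵢ - xⱼ)

L_0(-0.2) = (-0.2 - 0)/(-1 - 0) × (-0.2 - 1)/(-1 - 1) = 0.120000
L_1(-0.2) = (-0.2 - (-1))/(0 - (-1)) × (-0.2 - 1)/(0 - 1) = 0.960000
L_2(-0.2) = (-0.2 - (-1))/(1 - (-1)) × (-0.2 - 0)/(1 - 0) = -0.080000

P(-0.2) = 7×L_0(-0.2) + 7×L_1(-0.2) + (-4)×L_2(-0.2)
P(-0.2) = 7.880000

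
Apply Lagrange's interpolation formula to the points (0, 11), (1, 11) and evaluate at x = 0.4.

Lagrange interpolation formula:
P(x) = Σ yᵢ × Lᵢ(x)
where Lᵢ(x) = Π_{j≠i} (x - xⱼ)/(xᵢ - xⱼ)

L_0(0.4) = (0.4 - 1)/(0 - 1) = 0.600000
L_1(0.4) = (0.4 - 0)/(1 - 0) = 0.400000

P(0.4) = 11×L_0(0.4) + 11×L_1(0.4)
P(0.4) = 11.000000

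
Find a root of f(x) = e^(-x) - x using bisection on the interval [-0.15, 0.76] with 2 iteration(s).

f(x) = e^(-x) - x
Initial interval: [-0.15, 0.76]

Iteration 1:
  c_1 = (-0.150000 + 0.760000)/2 = 0.305000
  f(c_1) = f(0.305000) = 0.432123
  f(a) × f(c) ≥ 0, new interval: [0.305000, 0.760000]
Iteration 2:
  c_2 = (0.305000 + 0.760000)/2 = 0.532500
  f(c_2) = f(0.532500) = 0.054635
  f(a) × f(c) ≥ 0, new interval: [0.532500, 0.760000]

After 2 iteration(s), the approximation is c_2 = 0.532500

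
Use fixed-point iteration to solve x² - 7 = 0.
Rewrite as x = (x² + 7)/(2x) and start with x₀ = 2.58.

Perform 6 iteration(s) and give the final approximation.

Equation: x² - 7 = 0
Fixed-point form: x = (x² + 7)/(2x)
x₀ = 2.58

x_1 = g(2.580000) = 2.646589
x_2 = g(2.646589) = 2.645751
x_3 = g(2.645751) = 2.645751
x_4 = g(2.645751) = 2.645751
x_5 = g(2.645751) = 2.645751
x_6 = g(2.645751) = 2.645751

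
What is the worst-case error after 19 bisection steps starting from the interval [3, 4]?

Bisection error bound: |error| ≤ (b-a)/2^n
|error| ≤ (4 - 3)/2^19 = 1/2^19
|error| ≤ 0.0000019073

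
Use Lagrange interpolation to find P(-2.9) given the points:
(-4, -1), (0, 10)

Lagrange interpolation formula:
P(x) = Σ yᵢ × Lᵢ(x)
where Lᵢ(x) = Π_{j≠i} (x - xⱼ)/(xᵢ - xⱼ)

L_0(-2.9) = (-2.9 - 0)/(-4 - 0) = 0.725000
L_1(-2.9) = (-2.9 - (-4))/(0 - (-4)) = 0.275000

P(-2.9) = (-1)×L_0(-2.9) + 10×L_1(-2.9)
P(-2.9) = 2.025000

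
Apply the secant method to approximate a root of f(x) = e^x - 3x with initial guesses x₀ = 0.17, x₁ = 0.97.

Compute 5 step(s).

f(x) = e^x - 3x
x₀ = 0.17, x₁ = 0.97

Secant formula: x_{n+1} = x_n - f(x_n)(x_n - x_{n-1})/(f(x_n) - f(x_{n-1}))

Iteration 1:
  f(0.170000) = 0.675305
  f(0.970000) = -0.272056
  x_2 = 0.970000 - (-0.272056)×(0.970000 - 0.170000)/(-0.272056 - 0.675305)
       = 0.740262
Iteration 2:
  f(0.970000) = -0.272056
  f(0.740262) = -0.124302
  x_3 = 0.740262 - (-0.124302)×(0.740262 - 0.970000)/(-0.124302 - (-0.272056))
       = 0.546990
Iteration 3:
  f(0.740262) = -0.124302
  f(0.546990) = 0.087074
  x_4 = 0.546990 - 0.087074×(0.546990 - 0.740262)/(0.087074 - (-0.124302))
       = 0.626606
Iteration 4:
  f(0.546990) = 0.087074
  f(0.626606) = -0.008570
  x_5 = 0.626606 - (-0.008570)×(0.626606 - 0.546990)/(-0.008570 - 0.087074)
       = 0.619473
Iteration 5:
  f(0.626606) = -0.008570
  f(0.619473) = -0.000470
  x_6 = 0.619473 - (-0.000470)×(0.619473 - 0.626606)/(-0.000470 - (-0.008570))
       = 0.619059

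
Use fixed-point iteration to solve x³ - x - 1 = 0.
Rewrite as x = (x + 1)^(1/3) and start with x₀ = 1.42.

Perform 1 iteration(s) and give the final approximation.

Equation: x³ - x - 1 = 0
Fixed-point form: x = (x + 1)^(1/3)
x₀ = 1.42

x_1 = g(1.420000) = 1.342575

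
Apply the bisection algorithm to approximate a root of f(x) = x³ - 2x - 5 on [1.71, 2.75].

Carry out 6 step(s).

f(x) = x³ - 2x - 5
Initial interval: [1.71, 2.75]

Iteration 1:
  c_1 = (1.710000 + 2.750000)/2 = 2.230000
  f(c_1) = f(2.230000) = 1.629567
  f(a) × f(c) < 0, new interval: [1.710000, 2.230000]
Iteration 2:
  c_2 = (1.710000 + 2.230000)/2 = 1.970000
  f(c_2) = f(1.970000) = -1.294627
  f(a) × f(c) ≥ 0, new interval: [1.970000, 2.230000]
Iteration 3:
  c_3 = (1.970000 + 2.230000)/2 = 2.100000
  f(c_3) = f(2.100000) = 0.061000
  f(a) × f(c) < 0, new interval: [1.970000, 2.100000]
Iteration 4:
  c_4 = (1.970000 + 2.100000)/2 = 2.035000
  f(c_4) = f(2.035000) = -0.642607
  f(a) × f(c) ≥ 0, new interval: [2.035000, 2.100000]
Iteration 5:
  c_5 = (2.035000 + 2.100000)/2 = 2.067500
  f(c_5) = f(2.067500) = -0.297355
  f(a) × f(c) ≥ 0, new interval: [2.067500, 2.100000]
Iteration 6:
  c_6 = (2.067500 + 2.100000)/2 = 2.083750
  f(c_6) = f(2.083750) = -0.119828
  f(a) × f(c) ≥ 0, new interval: [2.083750, 2.100000]

After 6 iteration(s), the approximation is c_6 = 2.083750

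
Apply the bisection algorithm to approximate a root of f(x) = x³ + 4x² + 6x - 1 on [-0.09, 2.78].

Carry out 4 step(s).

f(x) = x³ + 4x² + 6x - 1
Initial interval: [-0.09, 2.78]

Iteration 1:
  c_1 = (-0.090000 + 2.780000)/2 = 1.345000
  f(c_1) = f(1.345000) = 16.739239
  f(a) × f(c) < 0, new interval: [-0.090000, 1.345000]
Iteration 2:
  c_2 = (-0.090000 + 1.345000)/2 = 0.627500
  f(c_2) = f(0.627500) = 4.587107
  f(a) × f(c) < 0, new interval: [-0.090000, 0.627500]
Iteration 3:
  c_3 = (-0.090000 + 0.627500)/2 = 0.268750
  f(c_3) = f(0.268750) = 0.920817
  f(a) × f(c) < 0, new interval: [-0.090000, 0.268750]
Iteration 4:
  c_4 = (-0.090000 + 0.268750)/2 = 0.089375
  f(c_4) = f(0.089375) = -0.431085
  f(a) × f(c) ≥ 0, new interval: [0.089375, 0.268750]

After 4 iteration(s), the approximation is c_4 = 0.089375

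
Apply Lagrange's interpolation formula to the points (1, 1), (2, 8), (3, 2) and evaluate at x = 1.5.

Lagrange interpolation formula:
P(x) = Σ yᵢ × Lᵢ(x)
where Lᵢ(x) = Π_{j≠i} (x - xⱼ)/(xᵢ - xⱼ)

L_0(1.5) = (1.5 - 2)/(1 - 2) × (1.5 - 3)/(1 - 3) = 0.375000
L_1(1.5) = (1.5 - 1)/(2 - 1) × (1.5 - 3)/(2 - 3) = 0.750000
L_2(1.5) = (1.5 - 1)/(3 - 1) × (1.5 - 2)/(3 - 2) = -0.125000

P(1.5) = 1×L_0(1.5) + 8×L_1(1.5) + 2×L_2(1.5)
P(1.5) = 6.125000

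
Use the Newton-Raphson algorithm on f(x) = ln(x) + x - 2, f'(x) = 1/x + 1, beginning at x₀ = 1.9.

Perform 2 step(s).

f(x) = ln(x) + x - 2
f'(x) = 1/x + 1
x₀ = 1.9

Newton-Raphson formula: x_{n+1} = x_n - f(x_n)/f'(x_n)

Iteration 1:
  f(1.900000) = 0.541854
  f'(1.900000) = 1.526316
  x_1 = 1.900000 - 0.541854/1.526316 = 1.544992
Iteration 2:
  f(1.544992) = -0.019989
  f'(1.544992) = 1.647252
  x_2 = 1.544992 - (-0.019989)/1.647252 = 1.557127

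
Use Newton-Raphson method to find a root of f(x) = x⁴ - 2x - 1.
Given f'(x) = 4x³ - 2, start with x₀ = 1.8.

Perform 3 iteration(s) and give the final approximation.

f(x) = x⁴ - 2x - 1
f'(x) = 4x³ - 2
x₀ = 1.8

Newton-Raphson formula: x_{n+1} = x_n - f(x_n)/f'(x_n)

Iteration 1:
  f(1.800000) = 5.897600
  f'(1.800000) = 21.328000
  x_1 = 1.800000 - 5.897600/21.328000 = 1.523481
Iteration 2:
  f(1.523481) = 1.340051
  f'(1.523481) = 12.143960
  x_2 = 1.523481 - 1.340051/12.143960 = 1.413134
Iteration 3:
  f(1.413134) = 0.161530
  f'(1.413134) = 9.287812
  x_3 = 1.413134 - 0.161530/9.287812 = 1.395742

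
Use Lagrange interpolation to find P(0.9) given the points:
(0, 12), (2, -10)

Lagrange interpolation formula:
P(x) = Σ yᵢ × Lᵢ(x)
where Lᵢ(x) = Π_{j≠i} (x - xⱼ)/(xᵢ - xⱼ)

L_0(0.9) = (0.9 - 2)/(0 - 2) = 0.550000
L_1(0.9) = (0.9 - 0)/(2 - 0) = 0.450000

P(0.9) = 12×L_0(0.9) + (-10)×L_1(0.9)
P(0.9) = 2.100000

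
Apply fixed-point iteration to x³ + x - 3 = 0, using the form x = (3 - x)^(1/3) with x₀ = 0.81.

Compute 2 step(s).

Equation: x³ + x - 3 = 0
Fixed-point form: x = (3 - x)^(1/3)
x₀ = 0.81

x_1 = g(0.810000) = 1.298618
x_2 = g(1.298618) = 1.193807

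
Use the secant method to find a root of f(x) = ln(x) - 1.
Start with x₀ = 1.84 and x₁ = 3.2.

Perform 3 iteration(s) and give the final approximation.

f(x) = ln(x) - 1
x₀ = 1.84, x₁ = 3.2

Secant formula: x_{n+1} = x_n - f(x_n)(x_n - x_{n-1})/(f(x_n) - f(x_{n-1}))

Iteration 1:
  f(1.840000) = -0.390234
  f(3.200000) = 0.163151
  x_2 = 3.200000 - 0.163151×(3.200000 - 1.840000)/(0.163151 - (-0.390234))
       = 2.799040
Iteration 2:
  f(3.200000) = 0.163151
  f(2.799040) = 0.029277
  x_3 = 2.799040 - 0.029277×(2.799040 - 3.200000)/(0.029277 - 0.163151)
       = 2.711355
Iteration 3:
  f(2.799040) = 0.029277
  f(2.711355) = -0.002551
  x_4 = 2.711355 - (-0.002551)×(2.711355 - 2.799040)/(-0.002551 - 0.029277)
       = 2.718384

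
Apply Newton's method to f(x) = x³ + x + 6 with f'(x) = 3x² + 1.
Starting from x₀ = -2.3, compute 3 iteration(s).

f(x) = x³ + x + 6
f'(x) = 3x² + 1
x₀ = -2.3

Newton-Raphson formula: x_{n+1} = x_n - f(x_n)/f'(x_n)

Iteration 1:
  f(-2.300000) = -8.467000
  f'(-2.300000) = 16.870000
  x_1 = -2.300000 - (-8.467000)/16.870000 = -1.798103
Iteration 2:
  f(-1.798103) = -1.611685
  f'(-1.798103) = 10.699525
  x_2 = -1.798103 - (-1.611685)/10.699525 = -1.647472
Iteration 3:
  f(-1.647472) = -0.118978
  f'(-1.647472) = 9.142489
  x_3 = -1.647472 - (-0.118978)/9.142489 = -1.634458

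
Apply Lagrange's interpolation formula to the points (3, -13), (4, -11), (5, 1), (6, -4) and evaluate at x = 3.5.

Lagrange interpolation formula:
P(x) = Σ yᵢ × Lᵢ(x)
where Lᵢ(x) = Π_{j≠i} (x - xⱼ)/(xᵢ - xⱼ)

L_0(3.5) = (3.5 - 4)/(3 - 4) × (3.5 - 5)/(3 - 5) × (3.5 - 6)/(3 - 6) = 0.312500
L_1(3.5) = (3.5 - 3)/(4 - 3) × (3.5 - 5)/(4 - 5) × (3.5 - 6)/(4 - 6) = 0.937500
L_2(3.5) = (3.5 - 3)/(5 - 3) × (3.5 - 4)/(5 - 4) × (3.5 - 6)/(5 - 6) = -0.312500
L_3(3.5) = (3.5 - 3)/(6 - 3) × (3.5 - 4)/(6 - 4) × (3.5 - 5)/(6 - 5) = 0.062500

P(3.5) = (-13)×L_0(3.5) + (-11)×L_1(3.5) + 1×L_2(3.5) + (-4)×L_3(3.5)
P(3.5) = -14.937500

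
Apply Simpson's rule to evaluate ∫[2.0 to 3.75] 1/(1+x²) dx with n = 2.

f(x) = 1/(1+x²)
a = 2.0, b = 3.75, n = 2
h = (b - a)/n = 0.875000

Simpson's rule: (h/3)[f(x₀) + 4f(x₁) + 2f(x₂) + ... + f(xₙ)]

x_0 = 2.0000, f(x_0) = 0.200000, coefficient = 1
x_1 = 2.8750, f(x_1) = 0.107926, coefficient = 4
x_2 = 3.7500, f(x_2) = 0.066390, coefficient = 1

I ≈ (0.875000/3) × 0.698093 = 0.203611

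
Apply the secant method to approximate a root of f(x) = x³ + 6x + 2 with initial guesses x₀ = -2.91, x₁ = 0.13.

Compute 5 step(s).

f(x) = x³ + 6x + 2
x₀ = -2.91, x₁ = 0.13

Secant formula: x_{n+1} = x_n - f(x_n)(x_n - x_{n-1})/(f(x_n) - f(x_{n-1}))

Iteration 1:
  f(-2.910000) = -40.102171
  f(0.130000) = 2.782197
  x_2 = 0.130000 - 2.782197×(0.130000 - (-2.910000))/(2.782197 - (-40.102171))
       = -0.067225
Iteration 2:
  f(0.130000) = 2.782197
  f(-0.067225) = 1.596345
  x_3 = -0.067225 - 1.596345×(-0.067225 - 0.130000)/(1.596345 - 2.782197)
       = -0.332722
Iteration 3:
  f(-0.067225) = 1.596345
  f(-0.332722) = -0.033163
  x_4 = -0.332722 - (-0.033163)×(-0.332722 - (-0.067225))/(-0.033163 - 1.596345)
       = -0.327318
Iteration 4:
  f(-0.332722) = -0.033163
  f(-0.327318) = 0.001022
  x_5 = -0.327318 - 0.001022×(-0.327318 - (-0.332722))/(0.001022 - (-0.033163))
       = -0.327480
Iteration 5:
  f(-0.327318) = 0.001022
  f(-0.327480) = 0.000001
  x_6 = -0.327480 - 0.000001×(-0.327480 - (-0.327318))/(0.000001 - 0.001022)
       = -0.327480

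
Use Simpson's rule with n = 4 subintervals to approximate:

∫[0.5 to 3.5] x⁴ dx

f(x) = x⁴
a = 0.5, b = 3.5, n = 4
h = (b - a)/n = 0.750000

Simpson's rule: (h/3)[f(x₀) + 4f(x₁) + 2f(x₂) + ... + f(xₙ)]

x_0 = 0.5000, f(x_0) = 0.062500, coefficient = 1
x_1 = 1.2500, f(x_1) = 2.441406, coefficient = 4
x_2 = 2.0000, f(x_2) = 16.000000, coefficient = 2
x_3 = 2.7500, f(x_3) = 57.191406, coefficient = 4
x_4 = 3.5000, f(x_4) = 150.062500, coefficient = 1

I ≈ (0.750000/3) × 420.656250 = 105.164062
Exact value: 105.037500
Error: 0.126562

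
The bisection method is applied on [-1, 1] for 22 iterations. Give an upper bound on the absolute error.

Bisection error bound: |error| ≤ (b-a)/2^n
|error| ≤ (1 - (-1))/2^22 = 2/2^22
|error| ≤ 0.0000004768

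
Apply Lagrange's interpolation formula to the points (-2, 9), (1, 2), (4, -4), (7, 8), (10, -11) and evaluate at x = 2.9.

Lagrange interpolation formula:
P(x) = Σ yᵢ × Lᵢ(x)
where Lᵢ(x) = Π_{j≠i} (x - xⱼ)/(xᵢ - xⱼ)

L_0(2.9) = (2.9 - 1)/(-2 - 1) × (2.9 - 4)/(-2 - 4) × (2.9 - 7)/(-2 - 7) × (2.9 - 10)/(-2 - 10) = -0.031296
L_1(2.9) = (2.9 - (-2))/(1 - (-2)) × (2.9 - 4)/(1 - 4) × (2.9 - 7)/(1 - 7) × (2.9 - 10)/(1 - 10) = 0.322845
L_2(2.9) = (2.9 - (-2))/(4 - (-2)) × (2.9 - 1)/(4 - 1) × (2.9 - 7)/(4 - 7) × (2.9 - 10)/(4 - 10) = 0.836463
L_3(2.9) = (2.9 - (-2))/(7 - (-2)) × (2.9 - 1)/(7 - 1) × (2.9 - 4)/(7 - 4) × (2.9 - 10)/(7 - 10) = -0.149611
L_4(2.9) = (2.9 - (-2))/(10 - (-2)) × (2.9 - 1)/(10 - 1) × (2.9 - 4)/(10 - 4) × (2.9 - 7)/(10 - 7) = 0.021599

P(2.9) = 9×L_0(2.9) + 2×L_1(2.9) + (-4)×L_2(2.9) + 8×L_3(2.9) + (-11)×L_4(2.9)
P(2.9) = -4.416306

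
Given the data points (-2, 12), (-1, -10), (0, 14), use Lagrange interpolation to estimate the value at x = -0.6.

Lagrange interpolation formula:
P(x) = Σ yᵢ × Lᵢ(x)
where Lᵢ(x) = Π_{j≠i} (x - xⱼ)/(xᵢ - xⱼ)

L_0(-0.6) = (-0.6 - (-1))/(-2 - (-1)) × (-0.6 - 0)/(-2 - 0) = -0.120000
L_1(-0.6) = (-0.6 - (-2))/(-1 - (-2)) × (-0.6 - 0)/(-1 - 0) = 0.840000
L_2(-0.6) = (-0.6 - (-2))/(0 - (-2)) × (-0.6 - (-1))/(0 - (-1)) = 0.280000

P(-0.6) = 12×L_0(-0.6) + (-10)×L_1(-0.6) + 14×L_2(-0.6)
P(-0.6) = -5.920000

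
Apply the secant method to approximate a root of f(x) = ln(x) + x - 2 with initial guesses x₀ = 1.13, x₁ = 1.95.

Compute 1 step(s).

f(x) = ln(x) + x - 2
x₀ = 1.13, x₁ = 1.95

Secant formula: x_{n+1} = x_n - f(x_n)(x_n - x_{n-1})/(f(x_n) - f(x_{n-1}))

Iteration 1:
  f(1.130000) = -0.747782
  f(1.950000) = 0.617829
  x_2 = 1.950000 - 0.617829×(1.950000 - 1.130000)/(0.617829 - (-0.747782))
       = 1.579016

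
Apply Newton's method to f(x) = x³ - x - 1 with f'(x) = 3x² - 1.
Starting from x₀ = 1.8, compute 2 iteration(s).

f(x) = x³ - x - 1
f'(x) = 3x² - 1
x₀ = 1.8

Newton-Raphson formula: x_{n+1} = x_n - f(x_n)/f'(x_n)

Iteration 1:
  f(1.800000) = 3.032000
  f'(1.800000) = 8.720000
  x_1 = 1.800000 - 3.032000/8.720000 = 1.452294
Iteration 2:
  f(1.452294) = 0.610821
  f'(1.452294) = 5.327470
  x_2 = 1.452294 - 0.610821/5.327470 = 1.337639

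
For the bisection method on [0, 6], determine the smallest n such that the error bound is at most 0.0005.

We need (b-a)/2^n ≤ 0.0005
(6 - 0)/2^n ≤ 0.0005
6/2^n ≤ 0.0005
2^n ≥ 12000
n ≥ log₂(12000) = 13.55
n ≥ 14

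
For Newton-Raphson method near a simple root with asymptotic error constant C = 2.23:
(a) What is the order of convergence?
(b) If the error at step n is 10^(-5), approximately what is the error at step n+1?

(a) Newton-Raphson has quadratic (order 2) convergence near simple roots.
    This means |e_{n+1}| ≈ C|e_n|².

(b) With |e_n| = 10^(-5) and C = 2.23:
    |e_{n+1}| ≈ 2.23 × (10^(-5))² = 2.23 × 10^(-10)

(a) 2 (quadratic); (b) |e_{n+1}| ≈ 2.230e-10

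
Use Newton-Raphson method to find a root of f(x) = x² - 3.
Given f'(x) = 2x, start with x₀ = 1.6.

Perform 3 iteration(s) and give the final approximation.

f(x) = x² - 3
f'(x) = 2x
x₀ = 1.6

Newton-Raphson formula: x_{n+1} = x_n - f(x_n)/f'(x_n)

Iteration 1:
  f(1.600000) = -0.440000
  f'(1.600000) = 3.200000
  x_1 = 1.600000 - (-0.440000)/3.200000 = 1.737500
Iteration 2:
  f(1.737500) = 0.018906
  f'(1.737500) = 3.475000
  x_2 = 1.737500 - 0.018906/3.475000 = 1.732059
Iteration 3:
  f(1.732059) = 0.000030
  f'(1.732059) = 3.464119
  x_3 = 1.732059 - 0.000030/3.464119 = 1.732051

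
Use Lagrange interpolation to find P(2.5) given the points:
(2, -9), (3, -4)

Lagrange interpolation formula:
P(x) = Σ yᵢ × Lᵢ(x)
where Lᵢ(x) = Π_{j≠i} (x - xⱼ)/(xᵢ - xⱼ)

L_0(2.5) = (2.5 - 3)/(2 - 3) = 0.500000
L_1(2.5) = (2.5 - 2)/(3 - 2) = 0.500000

P(2.5) = (-9)×L_0(2.5) + (-4)×L_1(2.5)
P(2.5) = -6.500000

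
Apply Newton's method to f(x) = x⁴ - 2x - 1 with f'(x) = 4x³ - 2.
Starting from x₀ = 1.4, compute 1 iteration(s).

f(x) = x⁴ - 2x - 1
f'(x) = 4x³ - 2
x₀ = 1.4

Newton-Raphson formula: x_{n+1} = x_n - f(x_n)/f'(x_n)

Iteration 1:
  f(1.400000) = 0.041600
  f'(1.400000) = 8.976000
  x_1 = 1.400000 - 0.041600/8.976000 = 1.395365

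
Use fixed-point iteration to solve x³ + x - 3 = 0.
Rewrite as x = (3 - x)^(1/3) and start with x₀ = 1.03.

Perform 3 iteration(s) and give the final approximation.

Equation: x³ + x - 3 = 0
Fixed-point form: x = (3 - x)^(1/3)
x₀ = 1.03

x_1 = g(1.030000) = 1.253590
x_2 = g(1.253590) = 1.204247
x_3 = g(1.204247) = 1.215483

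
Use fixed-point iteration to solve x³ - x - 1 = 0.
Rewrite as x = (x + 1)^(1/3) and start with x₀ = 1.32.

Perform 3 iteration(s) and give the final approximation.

Equation: x³ - x - 1 = 0
Fixed-point form: x = (x + 1)^(1/3)
x₀ = 1.32

x_1 = g(1.320000) = 1.323821
x_2 = g(1.323821) = 1.324548
x_3 = g(1.324548) = 1.324686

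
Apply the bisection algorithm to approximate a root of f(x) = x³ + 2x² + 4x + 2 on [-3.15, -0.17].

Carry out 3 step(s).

f(x) = x³ + 2x² + 4x + 2
Initial interval: [-3.15, -0.17]

Iteration 1:
  c_1 = (-3.150000 + (-0.170000))/2 = -1.660000
  f(c_1) = f(-1.660000) = -3.703096
  f(a) × f(c) ≥ 0, new interval: [-1.660000, -0.170000]
Iteration 2:
  c_2 = (-1.660000 + (-0.170000))/2 = -0.915000
  f(c_2) = f(-0.915000) = -0.751611
  f(a) × f(c) ≥ 0, new interval: [-0.915000, -0.170000]
Iteration 3:
  c_3 = (-0.915000 + (-0.170000))/2 = -0.542500
  f(c_3) = f(-0.542500) = 0.258951
  f(a) × f(c) < 0, new interval: [-0.915000, -0.542500]

After 3 iteration(s), the approximation is c_3 = -0.542500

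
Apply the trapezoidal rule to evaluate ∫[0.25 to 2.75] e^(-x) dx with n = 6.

f(x) = e^(-x)
a = 0.25, b = 2.75, n = 6
h = (b - a)/n = 0.416667

Trapezoidal rule: (h/2)[f(x₀) + 2f(x₁) + 2f(x₂) + ... + f(xₙ)]

x_0 = 0.2500, f(x_0) = 0.778801, coefficient = 1
x_1 = 0.6667, f(x_1) = 0.513417, coefficient = 2
x_2 = 1.0833, f(x_2) = 0.338465, coefficient = 2
x_3 = 1.5000, f(x_3) = 0.223130, coefficient = 2
x_4 = 1.9167, f(x_4) = 0.147096, coefficient = 2
x_5 = 2.3333, f(x_5) = 0.096972, coefficient = 2
x_6 = 2.7500, f(x_6) = 0.063928, coefficient = 1

I ≈ (0.416667/2) × 3.480891 = 0.725186
Exact value: 0.714873
Error: 0.010313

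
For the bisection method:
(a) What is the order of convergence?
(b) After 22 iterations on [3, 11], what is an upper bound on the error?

(a) Bisection has linear (order 1) convergence; the error is halved each step.

(b) Error bound = (b-a)/2^n = (11 - 3)/2^{22}
    = 8/2^{22}

(a) 1 (linear); (b) error ≤ 1.91e-06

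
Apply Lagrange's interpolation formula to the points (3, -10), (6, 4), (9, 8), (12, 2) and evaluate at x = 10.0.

Lagrange interpolation formula:
P(x) = Σ yᵢ × Lᵢ(x)
where Lᵢ(x) = Π_{j≠i} (x - xⱼ)/(xᵢ - xⱼ)

L_0(10.0) = (10.0 - 6)/(3 - 6) × (10.0 - 9)/(3 - 9) × (10.0 - 12)/(3 - 12) = 0.049383
L_1(10.0) = (10.0 - 3)/(6 - 3) × (10.0 - 9)/(6 - 9) × (10.0 - 12)/(6 - 12) = -0.259259
L_2(10.0) = (10.0 - 3)/(9 - 3) × (10.0 - 6)/(9 - 6) × (10.0 - 12)/(9 - 12) = 1.037037
L_3(10.0) = (10.0 - 3)/(12 - 3) × (10.0 - 6)/(12 - 6) × (10.0 - 9)/(12 - 9) = 0.172840

P(10.0) = (-10)×L_0(10.0) + 4×L_1(10.0) + 8×L_2(10.0) + 2×L_3(10.0)
P(10.0) = 7.111111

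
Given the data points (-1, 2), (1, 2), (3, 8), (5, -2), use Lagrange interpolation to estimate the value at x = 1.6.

Lagrange interpolation formula:
P(x) = Σ yᵢ × Lᵢ(x)
where Lᵢ(x) = Π_{j≠i} (x - xⱼ)/(xᵢ - xⱼ)

L_0(1.6) = (1.6 - 1)/(-1 - 1) × (1.6 - 3)/(-1 - 3) × (1.6 - 5)/(-1 - 5) = -0.059500
L_1(1.6) = (1.6 - (-1))/(1 - (-1)) × (1.6 - 3)/(1 - 3) × (1.6 - 5)/(1 - 5) = 0.773500
L_2(1.6) = (1.6 - (-1))/(3 - (-1)) × (1.6 - 1)/(3 - 1) × (1.6 - 5)/(3 - 5) = 0.331500
L_3(1.6) = (1.6 - (-1))/(5 - (-1)) × (1.6 - 1)/(5 - 1) × (1.6 - 3)/(5 - 3) = -0.045500

P(1.6) = 2×L_0(1.6) + 2×L_1(1.6) + 8×L_2(1.6) + (-2)×L_3(1.6)
P(1.6) = 4.171000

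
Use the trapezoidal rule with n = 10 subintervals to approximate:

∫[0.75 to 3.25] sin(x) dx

f(x) = sin(x)
a = 0.75, b = 3.25, n = 10
h = (b - a)/n = 0.250000

Trapezoidal rule: (h/2)[f(x₀) + 2f(x₁) + 2f(x₂) + ... + f(xₙ)]

x_0 = 0.7500, f(x_0) = 0.681639, coefficient = 1
x_1 = 1.0000, f(x_1) = 0.841471, coefficient = 2
x_2 = 1.2500, f(x_2) = 0.948985, coefficient = 2
x_3 = 1.5000, f(x_3) = 0.997495, coefficient = 2
x_4 = 1.7500, f(x_4) = 0.983986, coefficient = 2
x_5 = 2.0000, f(x_5) = 0.909297, coefficient = 2
x_6 = 2.2500, f(x_6) = 0.778073, coefficient = 2
x_7 = 2.5000, f(x_7) = 0.598472, coefficient = 2
x_8 = 2.7500, f(x_8) = 0.381661, coefficient = 2
x_9 = 3.0000, f(x_9) = 0.141120, coefficient = 2
x_10 = 3.2500, f(x_10) = -0.108195, coefficient = 1

I ≈ (0.250000/2) × 13.734564 = 1.716821
Exact value: 1.725819
Error: 0.008998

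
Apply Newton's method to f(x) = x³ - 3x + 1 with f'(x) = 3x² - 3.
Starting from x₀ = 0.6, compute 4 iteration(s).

f(x) = x³ - 3x + 1
f'(x) = 3x² - 3
x₀ = 0.6

Newton-Raphson formula: x_{n+1} = x_n - f(x_n)/f'(x_n)

Iteration 1:
  f(0.600000) = -0.584000
  f'(0.600000) = -1.920000
  x_1 = 0.600000 - (-0.584000)/(-1.920000) = 0.295833
Iteration 2:
  f(0.295833) = 0.138391
  f'(0.295833) = -2.737448
  x_2 = 0.295833 - 0.138391/(-2.737448) = 0.346388
Iteration 3:
  f(0.346388) = 0.002397
  f'(0.346388) = -2.640046
  x_3 = 0.346388 - 0.002397/(-2.640046) = 0.347296
Iteration 4:
  f(0.347296) = 0.000001
  f'(0.347296) = -2.638156
  x_4 = 0.347296 - 0.000001/(-2.638156) = 0.347296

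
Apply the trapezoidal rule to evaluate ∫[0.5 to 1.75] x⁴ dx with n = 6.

f(x) = x⁴
a = 0.5, b = 1.75, n = 6
h = (b - a)/n = 0.208333

Trapezoidal rule: (h/2)[f(x₀) + 2f(x₁) + 2f(x₂) + ... + f(xₙ)]

x_0 = 0.5000, f(x_0) = 0.062500, coefficient = 1
x_1 = 0.7083, f(x_1) = 0.251739, coefficient = 2
x_2 = 0.9167, f(x_2) = 0.706067, coefficient = 2
x_3 = 1.1250, f(x_3) = 1.601807, coefficient = 2
x_4 = 1.3333, f(x_4) = 3.160494, coefficient = 2
x_5 = 1.5417, f(x_5) = 5.648875, coefficient = 2
x_6 = 1.7500, f(x_6) = 9.378906, coefficient = 1

I ≈ (0.208333/2) × 32.179368 = 3.352018
Exact value: 3.276367
Error: 0.075650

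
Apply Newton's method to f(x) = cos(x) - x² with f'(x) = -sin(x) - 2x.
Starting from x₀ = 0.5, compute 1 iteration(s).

f(x) = cos(x) - x²
f'(x) = -sin(x) - 2x
x₀ = 0.5

Newton-Raphson formula: x_{n+1} = x_n - f(x_n)/f'(x_n)

Iteration 1:
  f(0.500000) = 0.627583
  f'(0.500000) = -1.479426
  x_1 = 0.500000 - 0.627583/(-1.479426) = 0.924207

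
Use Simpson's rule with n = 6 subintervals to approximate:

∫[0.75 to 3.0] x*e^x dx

f(x) = x*e^x
a = 0.75, b = 3.0, n = 6
h = (b - a)/n = 0.375000

Simpson's rule: (h/3)[f(x₀) + 4f(x₁) + 2f(x₂) + ... + f(xₙ)]

x_0 = 0.7500, f(x_0) = 1.587750, coefficient = 1
x_1 = 1.1250, f(x_1) = 3.465244, coefficient = 4
x_2 = 1.5000, f(x_2) = 6.722534, coefficient = 2
x_3 = 1.8750, f(x_3) = 12.226536, coefficient = 4
x_4 = 2.2500, f(x_4) = 21.347406, coefficient = 2
x_5 = 2.6250, f(x_5) = 36.237007, coefficient = 4
x_6 = 3.0000, f(x_6) = 60.256611, coefficient = 1

I ≈ (0.375000/3) × 325.699387 = 40.712423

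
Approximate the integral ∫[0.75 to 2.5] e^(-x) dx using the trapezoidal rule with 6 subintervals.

f(x) = e^(-x)
a = 0.75, b = 2.5, n = 6
h = (b - a)/n = 0.291667

Trapezoidal rule: (h/2)[f(x₀) + 2f(x₁) + 2f(x₂) + ... + f(xₙ)]

x_0 = 0.7500, f(x_0) = 0.472367, coefficient = 1
x_1 = 1.0417, f(x_1) = 0.352866, coefficient = 2
x_2 = 1.3333, f(x_2) = 0.263597, coefficient = 2
x_3 = 1.6250, f(x_3) = 0.196912, coefficient = 2
x_4 = 1.9167, f(x_4) = 0.147096, coefficient = 2
x_5 = 2.2083, f(x_5) = 0.109884, coefficient = 2
x_6 = 2.5000, f(x_6) = 0.082085, coefficient = 1

I ≈ (0.291667/2) × 2.695162 = 0.393044
Exact value: 0.390282
Error: 0.002763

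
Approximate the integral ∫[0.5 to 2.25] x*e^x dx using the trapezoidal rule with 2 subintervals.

f(x) = x*e^x
a = 0.5, b = 2.25, n = 2
h = (b - a)/n = 0.875000

Trapezoidal rule: (h/2)[f(x₀) + 2f(x₁) + 2f(x₂) + ... + f(xₙ)]

x_0 = 0.5000, f(x_0) = 0.824361, coefficient = 1
x_1 = 1.3750, f(x_1) = 5.438230, coefficient = 2
x_2 = 2.2500, f(x_2) = 21.347406, coefficient = 1

I ≈ (0.875000/2) × 33.048227 = 14.458599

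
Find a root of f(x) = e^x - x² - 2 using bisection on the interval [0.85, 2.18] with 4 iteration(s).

f(x) = e^x - x² - 2
Initial interval: [0.85, 2.18]

Iteration 1:
  c_1 = (0.850000 + 2.180000)/2 = 1.515000
  f(c_1) = f(1.515000) = 0.254196
  f(a) × f(c) < 0, new interval: [0.850000, 1.515000]
Iteration 2:
  c_2 = (0.850000 + 1.515000)/2 = 1.182500
  f(c_2) = f(1.182500) = -0.135786
  f(a) × f(c) ≥ 0, new interval: [1.182500, 1.515000]
Iteration 3:
  c_3 = (1.182500 + 1.515000)/2 = 1.348750
  f(c_3) = f(1.348750) = 0.033480
  f(a) × f(c) < 0, new interval: [1.182500, 1.348750]
Iteration 4:
  c_4 = (1.182500 + 1.348750)/2 = 1.265625
  f(c_4) = f(1.265625) = -0.056499
  f(a) × f(c) ≥ 0, new interval: [1.265625, 1.348750]

After 4 iteration(s), the approximation is c_4 = 1.265625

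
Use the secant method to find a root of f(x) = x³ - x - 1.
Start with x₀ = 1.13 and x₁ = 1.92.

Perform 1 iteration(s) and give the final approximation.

f(x) = x³ - x - 1
x₀ = 1.13, x₁ = 1.92

Secant formula: x_{n+1} = x_n - f(x_n)(x_n - x_{n-1})/(f(x_n) - f(x_{n-1}))

Iteration 1:
  f(1.130000) = -0.687103
  f(1.920000) = 4.157888
  x_2 = 1.920000 - 4.157888×(1.920000 - 1.130000)/(4.157888 - (-0.687103))
       = 1.242036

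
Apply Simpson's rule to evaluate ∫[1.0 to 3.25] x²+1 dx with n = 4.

f(x) = x²+1
a = 1.0, b = 3.25, n = 4
h = (b - a)/n = 0.562500

Simpson's rule: (h/3)[f(x₀) + 4f(x₁) + 2f(x₂) + ... + f(xₙ)]

x_0 = 1.0000, f(x_0) = 2.000000, coefficient = 1
x_1 = 1.5625, f(x_1) = 3.441406, coefficient = 4
x_2 = 2.1250, f(x_2) = 5.515625, coefficient = 2
x_3 = 2.6875, f(x_3) = 8.222656, coefficient = 4
x_4 = 3.2500, f(x_4) = 11.562500, coefficient = 1

I ≈ (0.562500/3) × 71.250000 = 13.359375
Exact value: 13.359375
Error: 0.000000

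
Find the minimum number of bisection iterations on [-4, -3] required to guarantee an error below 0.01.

We need (b-a)/2^n ≤ 0.01
(-3 - (-4))/2^n ≤ 0.01
1/2^n ≤ 0.01
2^n ≥ 100
n ≥ log₂(100) = 6.64
n ≥ 7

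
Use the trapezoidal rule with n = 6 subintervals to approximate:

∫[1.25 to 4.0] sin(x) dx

f(x) = sin(x)
a = 1.25, b = 4.0, n = 6
h = (b - a)/n = 0.458333

Trapezoidal rule: (h/2)[f(x₀) + 2f(x₁) + 2f(x₂) + ... + f(xₙ)]

x_0 = 1.2500, f(x_0) = 0.948985, coefficient = 1
x_1 = 1.7083, f(x_1) = 0.990557, coefficient = 2
x_2 = 2.1667, f(x_2) = 0.827660, coefficient = 2
x_3 = 2.6250, f(x_3) = 0.493920, coefficient = 2
x_4 = 3.0833, f(x_4) = 0.058226, coefficient = 2
x_5 = 3.5417, f(x_5) = -0.389487, coefficient = 2
x_6 = 4.0000, f(x_6) = -0.756802, coefficient = 1

I ≈ (0.458333/2) × 4.153937 = 0.951944
Exact value: 0.968966
Error: 0.017022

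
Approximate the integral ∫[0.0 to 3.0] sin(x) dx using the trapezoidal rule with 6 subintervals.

f(x) = sin(x)
a = 0.0, b = 3.0, n = 6
h = (b - a)/n = 0.500000

Trapezoidal rule: (h/2)[f(x₀) + 2f(x₁) + 2f(x₂) + ... + f(xₙ)]

x_0 = 0.0000, f(x_0) = 0.000000, coefficient = 1
x_1 = 0.5000, f(x_1) = 0.479426, coefficient = 2
x_2 = 1.0000, f(x_2) = 0.841471, coefficient = 2
x_3 = 1.5000, f(x_3) = 0.997495, coefficient = 2
x_4 = 2.0000, f(x_4) = 0.909297, coefficient = 2
x_5 = 2.5000, f(x_5) = 0.598472, coefficient = 2
x_6 = 3.0000, f(x_6) = 0.141120, coefficient = 1

I ≈ (0.500000/2) × 7.793442 = 1.948361
Exact value: 1.989992
Error: 0.041632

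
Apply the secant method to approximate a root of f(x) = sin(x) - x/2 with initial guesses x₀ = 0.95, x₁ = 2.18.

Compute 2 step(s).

f(x) = sin(x) - x/2
x₀ = 0.95, x₁ = 2.18

Secant formula: x_{n+1} = x_n - f(x_n)(x_n - x_{n-1})/(f(x_n) - f(x_{n-1}))

Iteration 1:
  f(0.950000) = 0.338416
  f(2.180000) = -0.269896
  x_2 = 2.180000 - (-0.269896)×(2.180000 - 0.950000)/(-0.269896 - 0.338416)
       = 1.634273
Iteration 2:
  f(2.180000) = -0.269896
  f(1.634273) = 0.180850
  x_3 = 1.634273 - 0.180850×(1.634273 - 2.180000)/(0.180850 - (-0.269896))
       = 1.853231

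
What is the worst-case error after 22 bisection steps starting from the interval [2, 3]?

Bisection error bound: |error| ≤ (b-a)/2^n
|error| ≤ (3 - 2)/2^22 = 1/2^22
|error| ≤ 0.0000002384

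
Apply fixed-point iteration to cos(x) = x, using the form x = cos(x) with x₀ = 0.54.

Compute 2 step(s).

Equation: cos(x) = x
Fixed-point form: x = cos(x)
x₀ = 0.54

x_1 = g(0.540000) = 0.857709
x_2 = g(0.857709) = 0.654172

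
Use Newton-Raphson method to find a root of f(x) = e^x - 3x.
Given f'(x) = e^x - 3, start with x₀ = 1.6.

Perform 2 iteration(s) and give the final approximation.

f(x) = e^x - 3x
f'(x) = e^x - 3
x₀ = 1.6

Newton-Raphson formula: x_{n+1} = x_n - f(x_n)/f'(x_n)

Iteration 1:
  f(1.600000) = 0.153032
  f'(1.600000) = 1.953032
  x_1 = 1.600000 - 0.153032/1.953032 = 1.521644
Iteration 2:
  f(1.521644) = 0.014816
  f'(1.521644) = 1.579747
  x_2 = 1.521644 - 0.014816/1.579747 = 1.512265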